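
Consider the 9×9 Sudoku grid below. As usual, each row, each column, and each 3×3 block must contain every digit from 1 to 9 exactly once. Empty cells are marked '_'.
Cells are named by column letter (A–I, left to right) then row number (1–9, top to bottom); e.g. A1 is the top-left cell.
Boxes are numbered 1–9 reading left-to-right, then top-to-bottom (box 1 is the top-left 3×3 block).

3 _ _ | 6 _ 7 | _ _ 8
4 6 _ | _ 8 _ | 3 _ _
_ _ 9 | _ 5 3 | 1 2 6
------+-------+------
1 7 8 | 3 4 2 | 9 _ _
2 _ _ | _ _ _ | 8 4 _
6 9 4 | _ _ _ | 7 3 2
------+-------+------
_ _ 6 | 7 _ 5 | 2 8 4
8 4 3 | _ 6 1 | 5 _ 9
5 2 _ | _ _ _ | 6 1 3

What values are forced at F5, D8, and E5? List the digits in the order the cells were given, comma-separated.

6,2,7

For F5:
  Consider where 6 can go in box 5.
  D5 is out (column D already has a 6).
  E5 is out (column E already has a 6).
  D6 is out (row 6 already has a 6).
  E6 is out (row 6 already has a 6).
  F6 is out (row 6 already has a 6).
  So the only cell in box 5 that can hold 6 is F5.
  So F5 = 6.
For D8:
  Row 8 already contains {1, 3, 4, 5, 6, 8, 9}.
  Column D already contains {3, 6, 7}.
  Its 3×3 block (box 8) already contains {1, 5, 6, 7}.
  The only value from 1–9 not eliminated is 2, so D8 = 2.
For E5:
  Consider where 7 can go in box 5.
  D5 is out (column D already has a 7).
  F5 is out (column F already has a 7).
  D6 is out (row 6 already has a 7).
  E6 is out (row 6 already has a 7).
  F6 is out (row 6 already has a 7).
  So the only cell in box 5 that can hold 7 is E5.
  So E5 = 7.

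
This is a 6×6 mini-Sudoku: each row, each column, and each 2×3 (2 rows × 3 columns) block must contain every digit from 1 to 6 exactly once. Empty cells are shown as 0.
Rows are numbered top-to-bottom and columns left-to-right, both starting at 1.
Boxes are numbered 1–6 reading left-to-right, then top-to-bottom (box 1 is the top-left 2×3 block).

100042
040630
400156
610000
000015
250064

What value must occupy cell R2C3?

2

Cell R2C3 itself could take any of {2, 5} by direct elimination.
Consider where 2 can go in box 1.
R1C2 is out (row 1 already has a 2).
R1C3 is out (row 1 already has a 2).
R2C1 is out (column 1 already has a 2).
So the only cell in box 1 that can hold 2 is R2C3.
Therefore R2C3 = 2.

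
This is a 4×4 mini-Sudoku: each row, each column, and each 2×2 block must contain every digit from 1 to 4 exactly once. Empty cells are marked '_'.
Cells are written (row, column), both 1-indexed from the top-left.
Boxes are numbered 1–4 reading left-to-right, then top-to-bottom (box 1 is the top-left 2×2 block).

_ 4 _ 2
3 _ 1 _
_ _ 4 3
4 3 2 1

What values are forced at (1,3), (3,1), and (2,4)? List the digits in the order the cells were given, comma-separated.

For (1,3):
  Row 1 already contains {2, 4}.
  Column 3 already contains {1, 2, 4}.
  Its 2×2 block (box 2) already contains {1, 2}.
  The only value from 1–4 not eliminated is 3, so (1,3) = 3.
For (3,1):
  Consider where 2 can go in column 1.
  (1,1) is out (row 1 already has a 2).
  So the only cell in column 1 that can hold 2 is (3,1).
  So (3,1) = 2.
For (2,4):
  Row 2 already contains {1, 3}.
  Column 4 already contains {1, 2, 3}.
  Its 2×2 block (box 2) already contains {1, 2}.
  The only value from 1–4 not eliminated is 4, so (2,4) = 4.

3,2,4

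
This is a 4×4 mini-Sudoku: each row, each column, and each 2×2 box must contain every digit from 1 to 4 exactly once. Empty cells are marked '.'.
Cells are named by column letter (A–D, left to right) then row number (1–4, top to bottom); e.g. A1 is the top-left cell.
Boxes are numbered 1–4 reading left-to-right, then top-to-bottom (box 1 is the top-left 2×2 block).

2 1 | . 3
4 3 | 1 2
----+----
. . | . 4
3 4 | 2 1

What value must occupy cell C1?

Row 1 already contains {1, 2, 3}.
Column C already contains {1, 2}.
Its 2×2 block (box 2) already contains {1, 2, 3}.
The only value from 1–4 not eliminated is 4, so C1 = 4.

4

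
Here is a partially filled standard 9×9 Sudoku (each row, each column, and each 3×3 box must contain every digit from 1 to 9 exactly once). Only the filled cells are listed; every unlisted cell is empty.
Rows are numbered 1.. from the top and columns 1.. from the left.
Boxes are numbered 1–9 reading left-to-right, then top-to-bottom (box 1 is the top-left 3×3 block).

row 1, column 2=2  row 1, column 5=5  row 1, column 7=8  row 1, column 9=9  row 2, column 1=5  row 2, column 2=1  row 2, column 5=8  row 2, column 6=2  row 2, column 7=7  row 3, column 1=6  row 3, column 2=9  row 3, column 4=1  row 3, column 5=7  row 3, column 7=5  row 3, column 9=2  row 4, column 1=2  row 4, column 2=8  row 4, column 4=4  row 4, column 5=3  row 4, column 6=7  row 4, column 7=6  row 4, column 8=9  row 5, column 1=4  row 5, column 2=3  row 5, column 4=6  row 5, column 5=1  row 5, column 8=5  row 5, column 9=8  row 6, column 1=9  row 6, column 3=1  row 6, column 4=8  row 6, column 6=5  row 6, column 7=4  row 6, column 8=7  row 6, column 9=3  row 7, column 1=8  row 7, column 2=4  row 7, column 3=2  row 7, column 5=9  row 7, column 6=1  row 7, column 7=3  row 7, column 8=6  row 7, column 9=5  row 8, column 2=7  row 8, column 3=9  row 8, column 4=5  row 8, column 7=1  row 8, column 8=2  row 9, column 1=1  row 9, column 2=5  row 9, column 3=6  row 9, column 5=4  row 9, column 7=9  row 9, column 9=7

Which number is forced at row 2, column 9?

6

Cell row 2, column 9 itself could take any of {4, 6} by direct elimination.
Consider where 6 can go in column 9.
row 4, column 9 is out (row 4 already has a 6).
row 8, column 9 is out (box 9 already has a 6).
So the only cell in column 9 that can hold 6 is row 2, column 9.
Therefore row 2, column 9 = 6.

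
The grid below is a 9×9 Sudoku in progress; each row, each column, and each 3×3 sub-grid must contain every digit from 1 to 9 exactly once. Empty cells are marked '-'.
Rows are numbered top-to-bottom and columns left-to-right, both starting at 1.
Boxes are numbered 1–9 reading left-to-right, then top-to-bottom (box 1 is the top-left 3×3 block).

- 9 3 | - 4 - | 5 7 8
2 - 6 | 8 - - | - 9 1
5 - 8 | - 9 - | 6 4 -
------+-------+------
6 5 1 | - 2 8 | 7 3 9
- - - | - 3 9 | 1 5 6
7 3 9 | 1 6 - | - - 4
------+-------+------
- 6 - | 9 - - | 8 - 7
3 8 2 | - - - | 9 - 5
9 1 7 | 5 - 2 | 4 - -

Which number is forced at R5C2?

2

Cell R5C2 itself could take any of {2, 4} by direct elimination.
Consider where 2 can go in row 5.
R5C1 is out (column 1 already has a 2).
R5C3 is out (column 3 already has a 2).
R5C4 is out (box 5 already has a 2).
So the only cell in row 5 that can hold 2 is R5C2.
Therefore R5C2 = 2.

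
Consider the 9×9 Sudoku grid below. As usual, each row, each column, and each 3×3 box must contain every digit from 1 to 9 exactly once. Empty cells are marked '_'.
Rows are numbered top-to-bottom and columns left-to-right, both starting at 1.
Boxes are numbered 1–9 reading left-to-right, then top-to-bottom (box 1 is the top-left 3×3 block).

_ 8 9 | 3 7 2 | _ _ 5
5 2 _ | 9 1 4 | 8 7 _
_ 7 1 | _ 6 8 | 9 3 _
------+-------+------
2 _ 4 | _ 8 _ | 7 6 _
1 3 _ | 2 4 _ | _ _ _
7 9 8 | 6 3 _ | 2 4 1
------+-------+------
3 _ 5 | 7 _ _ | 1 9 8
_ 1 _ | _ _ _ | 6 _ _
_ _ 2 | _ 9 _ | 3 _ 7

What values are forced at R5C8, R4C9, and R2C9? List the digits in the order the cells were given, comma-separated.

8,3,6

For R5C8:
  Consider where 8 can go in column 8.
  R1C8 is out (row 1 already has a 8).
  R8C8 is out (box 9 already has a 8).
  R9C8 is out (box 9 already has a 8).
  So the only cell in column 8 that can hold 8 is R5C8.
  So R5C8 = 8.
For R4C9:
  Consider where 3 can go in row 4.
  R4C2 is out (column 2 already has a 3).
  R4C4 is out (column 4 already has a 3).
  R4C6 is out (box 5 already has a 3).
  So the only cell in row 4 that can hold 3 is R4C9.
  So R4C9 = 3.
For R2C9:
  Row 2 already contains {1, 2, 4, 5, 7, 8, 9}.
  Column 9 already contains {1, 5, 7, 8}.
  Its 3×3 block (box 3) already contains {3, 5, 7, 8, 9}.
  The only value from 1–9 not eliminated is 6, so R2C9 = 6.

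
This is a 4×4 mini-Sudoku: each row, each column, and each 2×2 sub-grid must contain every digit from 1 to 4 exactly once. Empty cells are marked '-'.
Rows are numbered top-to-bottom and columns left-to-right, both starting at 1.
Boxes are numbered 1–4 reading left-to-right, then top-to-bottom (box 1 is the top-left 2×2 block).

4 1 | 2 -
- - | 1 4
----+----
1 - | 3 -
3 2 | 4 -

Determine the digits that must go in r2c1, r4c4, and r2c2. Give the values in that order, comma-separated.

For r2c1:
  Row 2 already contains {1, 4}.
  Column 1 already contains {1, 3, 4}.
  Its 2×2 block (box 1) already contains {1, 4}.
  The only value from 1–4 not eliminated is 2, so r2c1 = 2.
For r4c4:
  Row 4 already contains {2, 3, 4}.
  Column 4 already contains {4}.
  Its 2×2 block (box 4) already contains {3, 4}.
  The only value from 1–4 not eliminated is 1, so r4c4 = 1.
For r2c2:
  Row 2 already contains {1, 4}.
  Column 2 already contains {1, 2}.
  Its 2×2 block (box 1) already contains {1, 4}.
  The only value from 1–4 not eliminated is 3, so r2c2 = 3.

2,1,3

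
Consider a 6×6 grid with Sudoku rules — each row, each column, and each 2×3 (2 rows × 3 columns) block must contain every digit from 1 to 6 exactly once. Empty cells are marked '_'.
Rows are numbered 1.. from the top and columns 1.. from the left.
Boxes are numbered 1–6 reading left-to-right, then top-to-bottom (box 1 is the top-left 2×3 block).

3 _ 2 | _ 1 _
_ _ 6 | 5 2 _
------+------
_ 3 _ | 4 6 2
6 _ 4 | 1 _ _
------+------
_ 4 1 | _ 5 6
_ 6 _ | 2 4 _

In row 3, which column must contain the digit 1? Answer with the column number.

Consider where 1 can go in row 3.
row 3, column 3 is out (column 3 already has a 1).
So the only cell in row 3 that can hold 1 is row 3, column 1.
That is column 1.

1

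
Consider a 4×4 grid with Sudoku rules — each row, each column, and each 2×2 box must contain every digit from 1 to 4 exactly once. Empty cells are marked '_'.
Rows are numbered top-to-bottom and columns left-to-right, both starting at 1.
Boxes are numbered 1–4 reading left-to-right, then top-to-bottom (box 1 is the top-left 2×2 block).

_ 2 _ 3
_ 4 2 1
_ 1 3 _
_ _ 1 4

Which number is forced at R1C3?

Row 1 already contains {2, 3}.
Column 3 already contains {1, 2, 3}.
Its 2×2 block (box 2) already contains {1, 2, 3}.
The only value from 1–4 not eliminated is 4, so R1C3 = 4.

4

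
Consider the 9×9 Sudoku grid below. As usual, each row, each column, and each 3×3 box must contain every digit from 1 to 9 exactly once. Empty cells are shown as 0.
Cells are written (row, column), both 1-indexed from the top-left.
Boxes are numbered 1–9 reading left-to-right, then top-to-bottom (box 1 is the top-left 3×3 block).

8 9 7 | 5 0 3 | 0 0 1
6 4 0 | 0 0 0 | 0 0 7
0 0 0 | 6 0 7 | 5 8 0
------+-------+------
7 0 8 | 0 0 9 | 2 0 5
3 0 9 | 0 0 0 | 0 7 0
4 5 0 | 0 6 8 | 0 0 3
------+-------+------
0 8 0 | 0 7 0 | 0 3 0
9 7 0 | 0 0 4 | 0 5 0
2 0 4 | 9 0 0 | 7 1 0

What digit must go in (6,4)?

Cell (6,4) itself could take any of {1, 2, 7} by direct elimination.
Consider where 7 can go in box 5.
(4,4) is out (row 4 already has a 7).
(4,5) is out (row 4 already has a 7).
(5,4) is out (row 5 already has a 7).
(5,5) is out (row 5 already has a 7).
(5,6) is out (row 5 already has a 7).
So the only cell in box 5 that can hold 7 is (6,4).
Therefore (6,4) = 7.

7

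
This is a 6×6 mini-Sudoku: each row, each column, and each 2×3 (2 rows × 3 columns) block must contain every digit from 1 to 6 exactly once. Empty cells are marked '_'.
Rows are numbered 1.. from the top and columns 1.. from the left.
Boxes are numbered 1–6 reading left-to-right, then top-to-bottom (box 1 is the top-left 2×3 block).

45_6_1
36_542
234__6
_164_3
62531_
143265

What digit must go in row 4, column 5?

2

Cell row 4, column 5 itself could take any of {2, 5} by direct elimination.
Consider where 2 can go in row 4.
row 4, column 1 is out (column 1 already has a 2).
So the only cell in row 4 that can hold 2 is row 4, column 5.
Therefore row 4, column 5 = 2.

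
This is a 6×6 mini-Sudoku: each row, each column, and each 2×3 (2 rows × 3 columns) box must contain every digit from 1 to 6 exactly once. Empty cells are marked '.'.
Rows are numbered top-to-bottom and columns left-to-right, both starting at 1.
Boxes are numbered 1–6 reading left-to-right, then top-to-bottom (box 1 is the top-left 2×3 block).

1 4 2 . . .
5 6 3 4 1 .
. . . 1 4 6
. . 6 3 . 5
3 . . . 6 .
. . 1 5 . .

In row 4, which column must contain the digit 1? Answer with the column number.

2

Consider where 1 can go in row 4.
r4c1 is out (column 1 already has a 1).
r4c5 is out (column 5 already has a 1).
So the only cell in row 4 that can hold 1 is r4c2.
That is column 2.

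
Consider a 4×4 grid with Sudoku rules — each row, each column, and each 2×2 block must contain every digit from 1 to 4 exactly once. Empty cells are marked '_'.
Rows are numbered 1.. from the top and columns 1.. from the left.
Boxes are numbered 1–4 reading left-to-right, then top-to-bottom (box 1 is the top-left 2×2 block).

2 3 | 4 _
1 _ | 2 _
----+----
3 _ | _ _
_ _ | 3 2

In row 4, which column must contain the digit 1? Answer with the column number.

Consider where 1 can go in row 4.
row 4, column 1 is out (column 1 already has a 1).
So the only cell in row 4 that can hold 1 is row 4, column 2.
That is column 2.

2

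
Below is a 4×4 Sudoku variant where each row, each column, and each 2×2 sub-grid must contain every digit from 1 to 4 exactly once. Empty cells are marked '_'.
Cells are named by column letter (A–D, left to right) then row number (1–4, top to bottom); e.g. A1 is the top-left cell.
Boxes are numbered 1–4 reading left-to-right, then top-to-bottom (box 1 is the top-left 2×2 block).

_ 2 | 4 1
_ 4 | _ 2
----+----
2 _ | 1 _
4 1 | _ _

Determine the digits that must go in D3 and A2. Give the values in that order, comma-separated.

4,1

For D3:
  Consider where 4 can go in column D.
  D4 is out (row 4 already has a 4).
  So the only cell in column D that can hold 4 is D3.
  So D3 = 4.
For A2:
  Consider where 1 can go in box 1.
  A1 is out (row 1 already has a 1).
  So the only cell in box 1 that can hold 1 is A2.
  So A2 = 1.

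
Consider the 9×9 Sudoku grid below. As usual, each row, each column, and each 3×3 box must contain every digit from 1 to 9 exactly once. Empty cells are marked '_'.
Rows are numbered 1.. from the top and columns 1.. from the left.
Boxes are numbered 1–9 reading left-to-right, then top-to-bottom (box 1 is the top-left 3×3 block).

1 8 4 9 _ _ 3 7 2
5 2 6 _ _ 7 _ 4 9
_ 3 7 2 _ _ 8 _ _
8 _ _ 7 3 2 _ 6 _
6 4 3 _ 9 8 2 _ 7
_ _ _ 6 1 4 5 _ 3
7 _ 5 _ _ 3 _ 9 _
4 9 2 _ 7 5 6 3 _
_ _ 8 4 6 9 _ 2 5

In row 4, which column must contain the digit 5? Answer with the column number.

Consider where 5 can go in row 4.
row 4, column 3 is out (column 3 already has a 5).
row 4, column 7 is out (column 7 already has a 5).
row 4, column 9 is out (column 9 already has a 5).
So the only cell in row 4 that can hold 5 is row 4, column 2.
That is column 2.

2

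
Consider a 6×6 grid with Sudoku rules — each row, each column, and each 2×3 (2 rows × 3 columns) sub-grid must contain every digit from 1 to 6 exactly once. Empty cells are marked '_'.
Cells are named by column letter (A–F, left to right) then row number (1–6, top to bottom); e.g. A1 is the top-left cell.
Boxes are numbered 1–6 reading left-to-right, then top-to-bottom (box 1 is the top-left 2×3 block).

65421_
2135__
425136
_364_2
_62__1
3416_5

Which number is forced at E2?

6

Cell E2 itself could take any of {4, 6} by direct elimination.
Consider where 6 can go in column E.
E4 is out (row 4 already has a 6).
E5 is out (row 5 already has a 6).
E6 is out (row 6 already has a 6).
So the only cell in column E that can hold 6 is E2.
Therefore E2 = 6.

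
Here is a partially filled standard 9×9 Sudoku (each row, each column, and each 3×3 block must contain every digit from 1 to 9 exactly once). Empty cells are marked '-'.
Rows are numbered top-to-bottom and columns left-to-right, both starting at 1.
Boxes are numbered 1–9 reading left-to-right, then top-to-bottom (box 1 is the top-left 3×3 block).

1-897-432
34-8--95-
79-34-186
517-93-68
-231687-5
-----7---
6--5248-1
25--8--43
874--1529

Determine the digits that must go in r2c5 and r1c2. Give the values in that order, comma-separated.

For r2c5:
  Row 2 already contains {3, 4, 5, 8, 9}.
  Column 5 already contains {2, 4, 6, 7, 8, 9}.
  Its 3×3 block (box 2) already contains {3, 4, 7, 8, 9}.
  The only value from 1–9 not eliminated is 1, so r2c5 = 1.
For r1c2:
  Row 1 already contains {1, 2, 3, 4, 7, 8, 9}.
  Column 2 already contains {1, 2, 4, 5, 7, 9}.
  Its 3×3 block (box 1) already contains {1, 3, 4, 7, 8, 9}.
  The only value from 1–9 not eliminated is 6, so r1c2 = 6.

1,6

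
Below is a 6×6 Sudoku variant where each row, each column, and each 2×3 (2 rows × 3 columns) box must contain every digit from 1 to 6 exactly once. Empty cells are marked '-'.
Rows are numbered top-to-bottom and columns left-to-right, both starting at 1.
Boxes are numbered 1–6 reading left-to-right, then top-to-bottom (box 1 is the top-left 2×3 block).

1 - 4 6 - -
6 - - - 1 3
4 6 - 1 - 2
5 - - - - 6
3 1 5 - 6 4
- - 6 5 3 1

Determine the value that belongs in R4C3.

Cell R4C3 itself could take any of {1, 2, 3} by direct elimination.
Consider where 1 can go in column 3.
R2C3 is out (row 2 already has a 1).
R3C3 is out (row 3 already has a 1).
So the only cell in column 3 that can hold 1 is R4C3.
Therefore R4C3 = 1.

1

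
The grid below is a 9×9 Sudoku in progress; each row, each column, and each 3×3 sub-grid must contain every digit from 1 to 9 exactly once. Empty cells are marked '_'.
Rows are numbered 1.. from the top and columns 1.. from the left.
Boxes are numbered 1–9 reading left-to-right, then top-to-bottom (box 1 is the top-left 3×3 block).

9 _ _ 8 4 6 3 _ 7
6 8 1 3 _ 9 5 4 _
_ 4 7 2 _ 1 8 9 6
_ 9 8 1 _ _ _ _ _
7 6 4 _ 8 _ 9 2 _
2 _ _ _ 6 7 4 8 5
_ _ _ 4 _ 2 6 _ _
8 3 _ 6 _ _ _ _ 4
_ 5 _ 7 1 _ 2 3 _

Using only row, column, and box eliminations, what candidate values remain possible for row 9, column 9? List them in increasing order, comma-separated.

Row 9 already contains {1, 2, 3, 5, 7}.
Column 9 already contains {4, 5, 6, 7}.
Its 3×3 block (box 9) already contains {2, 3, 4, 6}.
Removing those from 1–9 leaves {8, 9} as the candidates for row 9, column 9.

8,9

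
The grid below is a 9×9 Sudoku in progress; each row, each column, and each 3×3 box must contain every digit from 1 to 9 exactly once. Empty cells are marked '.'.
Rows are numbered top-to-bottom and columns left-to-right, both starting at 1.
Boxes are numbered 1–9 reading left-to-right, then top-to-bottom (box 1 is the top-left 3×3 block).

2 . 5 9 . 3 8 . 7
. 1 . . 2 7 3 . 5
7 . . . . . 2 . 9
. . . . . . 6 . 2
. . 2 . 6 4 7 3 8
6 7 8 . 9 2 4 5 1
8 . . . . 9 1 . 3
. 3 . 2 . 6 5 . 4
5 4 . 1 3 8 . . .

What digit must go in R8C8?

Cell R8C8 itself could take any of {7, 8, 9} by direct elimination.
Consider where 8 can go in row 8.
R8C1 is out (column 1 already has a 8).
R8C3 is out (column 3 already has a 8).
R8C5 is out (box 8 already has a 8).
So the only cell in row 8 that can hold 8 is R8C8.
Therefore R8C8 = 8.

8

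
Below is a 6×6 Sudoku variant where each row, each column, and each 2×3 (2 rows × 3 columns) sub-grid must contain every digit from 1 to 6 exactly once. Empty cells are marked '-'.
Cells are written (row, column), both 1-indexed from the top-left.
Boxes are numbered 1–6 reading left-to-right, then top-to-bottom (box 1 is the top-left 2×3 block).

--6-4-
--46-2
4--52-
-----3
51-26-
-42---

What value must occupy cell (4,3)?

Cell (4,3) itself could take any of {1, 5} by direct elimination.
Consider where 5 can go in column 3.
(3,3) is out (row 3 already has a 5).
(5,3) is out (row 5 already has a 5).
So the only cell in column 3 that can hold 5 is (4,3).
Therefore (4,3) = 5.

5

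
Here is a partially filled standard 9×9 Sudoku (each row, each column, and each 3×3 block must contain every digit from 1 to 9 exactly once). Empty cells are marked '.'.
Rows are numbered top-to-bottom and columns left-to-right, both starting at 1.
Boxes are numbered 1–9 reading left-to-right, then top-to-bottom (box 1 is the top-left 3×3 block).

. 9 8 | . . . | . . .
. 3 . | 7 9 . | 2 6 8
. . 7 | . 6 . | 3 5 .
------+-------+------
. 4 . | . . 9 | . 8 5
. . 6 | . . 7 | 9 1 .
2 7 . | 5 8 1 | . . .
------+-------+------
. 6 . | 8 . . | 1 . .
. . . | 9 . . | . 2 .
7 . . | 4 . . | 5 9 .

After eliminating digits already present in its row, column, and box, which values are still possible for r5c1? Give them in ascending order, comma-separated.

Row 5 already contains {1, 6, 7, 9}.
Column 1 already contains {2, 7}.
Its 3×3 block (box 4) already contains {2, 4, 6, 7}.
Removing those from 1–9 leaves {3, 5, 8} as the candidates for r5c1.

3,5,8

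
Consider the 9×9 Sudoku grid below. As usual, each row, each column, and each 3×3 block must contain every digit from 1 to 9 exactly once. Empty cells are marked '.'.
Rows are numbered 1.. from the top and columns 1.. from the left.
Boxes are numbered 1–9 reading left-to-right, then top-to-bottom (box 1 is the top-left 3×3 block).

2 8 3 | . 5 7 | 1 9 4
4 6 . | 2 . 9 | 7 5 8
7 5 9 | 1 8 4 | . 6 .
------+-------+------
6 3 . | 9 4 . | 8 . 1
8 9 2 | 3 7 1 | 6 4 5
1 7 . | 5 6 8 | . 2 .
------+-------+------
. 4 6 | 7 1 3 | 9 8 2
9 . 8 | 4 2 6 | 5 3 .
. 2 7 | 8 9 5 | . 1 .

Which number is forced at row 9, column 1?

Row 9 already contains {1, 2, 5, 7, 8, 9}.
Column 1 already contains {1, 2, 4, 6, 7, 8, 9}.
Its 3×3 block (box 7) already contains {2, 4, 6, 7, 8, 9}.
The only value from 1–9 not eliminated is 3, so row 9, column 1 = 3.

3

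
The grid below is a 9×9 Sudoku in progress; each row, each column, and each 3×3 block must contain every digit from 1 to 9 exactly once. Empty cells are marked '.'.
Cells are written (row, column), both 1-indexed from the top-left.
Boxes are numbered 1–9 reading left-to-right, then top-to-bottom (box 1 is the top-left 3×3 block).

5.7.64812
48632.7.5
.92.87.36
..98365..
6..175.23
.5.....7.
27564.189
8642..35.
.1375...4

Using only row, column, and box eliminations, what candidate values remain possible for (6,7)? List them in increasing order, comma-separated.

4,6,9

Row 6 already contains {5, 7}.
Column 7 already contains {1, 3, 5, 7, 8}.
Its 3×3 block (box 6) already contains {2, 3, 5, 7}.
Removing those from 1–9 leaves {4, 6, 9} as the candidates for (6,7).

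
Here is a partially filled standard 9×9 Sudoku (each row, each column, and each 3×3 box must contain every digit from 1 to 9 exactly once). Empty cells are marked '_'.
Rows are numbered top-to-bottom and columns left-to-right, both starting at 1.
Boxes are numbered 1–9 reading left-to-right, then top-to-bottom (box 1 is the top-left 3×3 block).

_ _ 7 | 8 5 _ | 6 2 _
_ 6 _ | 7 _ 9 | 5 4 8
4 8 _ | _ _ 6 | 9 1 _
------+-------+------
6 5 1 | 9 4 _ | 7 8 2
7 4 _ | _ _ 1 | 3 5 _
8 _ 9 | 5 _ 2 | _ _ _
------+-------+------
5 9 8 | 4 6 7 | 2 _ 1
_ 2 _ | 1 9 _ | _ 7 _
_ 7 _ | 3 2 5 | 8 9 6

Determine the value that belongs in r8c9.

5

Cell r8c9 itself could take any of {3, 4, 5} by direct elimination.
Consider where 5 can go in column 9.
r1c9 is out (row 1 already has a 5).
r3c9 is out (box 3 already has a 5).
r5c9 is out (row 5 already has a 5).
r6c9 is out (row 6 already has a 5).
So the only cell in column 9 that can hold 5 is r8c9.
Therefore r8c9 = 5.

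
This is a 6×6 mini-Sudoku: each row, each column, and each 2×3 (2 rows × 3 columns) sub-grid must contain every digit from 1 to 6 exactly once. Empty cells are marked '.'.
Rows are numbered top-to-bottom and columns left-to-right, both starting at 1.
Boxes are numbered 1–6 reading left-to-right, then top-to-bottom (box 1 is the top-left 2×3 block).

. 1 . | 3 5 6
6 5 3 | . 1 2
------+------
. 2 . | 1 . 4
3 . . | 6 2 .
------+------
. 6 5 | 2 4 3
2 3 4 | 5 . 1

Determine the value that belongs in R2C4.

4

Row 2 already contains {1, 2, 3, 5, 6}.
Column 4 already contains {1, 2, 3, 5, 6}.
Its 2×3 block (box 2) already contains {1, 2, 3, 5, 6}.
The only value from 1–6 not eliminated is 4, so R2C4 = 4.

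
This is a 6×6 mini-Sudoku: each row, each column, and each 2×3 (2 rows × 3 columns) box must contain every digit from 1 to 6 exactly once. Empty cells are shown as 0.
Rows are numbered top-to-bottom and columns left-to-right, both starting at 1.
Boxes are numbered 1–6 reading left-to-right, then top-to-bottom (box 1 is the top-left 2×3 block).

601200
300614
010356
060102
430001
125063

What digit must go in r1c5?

3

Row 1 already contains {1, 2, 6}.
Column 5 already contains {1, 5, 6}.
Its 2×3 block (box 2) already contains {1, 2, 4, 6}.
The only value from 1–6 not eliminated is 3, so r1c5 = 3.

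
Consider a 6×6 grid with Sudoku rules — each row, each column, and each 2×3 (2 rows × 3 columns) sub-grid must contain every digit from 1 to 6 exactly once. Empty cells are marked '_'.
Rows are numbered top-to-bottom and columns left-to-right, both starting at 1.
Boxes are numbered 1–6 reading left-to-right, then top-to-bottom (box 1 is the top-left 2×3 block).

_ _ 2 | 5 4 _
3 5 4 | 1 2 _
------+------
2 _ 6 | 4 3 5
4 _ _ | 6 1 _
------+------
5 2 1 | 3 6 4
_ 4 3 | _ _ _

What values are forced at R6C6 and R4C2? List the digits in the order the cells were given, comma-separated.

1,3

For R6C6:
  Consider where 1 can go in row 6.
  R6C1 is out (box 5 already has a 1).
  R6C4 is out (column 4 already has a 1).
  R6C5 is out (column 5 already has a 1).
  So the only cell in row 6 that can hold 1 is R6C6.
  So R6C6 = 1.
For R4C2:
  Row 4 already contains {1, 4, 6}.
  Column 2 already contains {2, 4, 5}.
  Its 2×3 block (box 3) already contains {2, 4, 6}.
  The only value from 1–6 not eliminated is 3, so R4C2 = 3.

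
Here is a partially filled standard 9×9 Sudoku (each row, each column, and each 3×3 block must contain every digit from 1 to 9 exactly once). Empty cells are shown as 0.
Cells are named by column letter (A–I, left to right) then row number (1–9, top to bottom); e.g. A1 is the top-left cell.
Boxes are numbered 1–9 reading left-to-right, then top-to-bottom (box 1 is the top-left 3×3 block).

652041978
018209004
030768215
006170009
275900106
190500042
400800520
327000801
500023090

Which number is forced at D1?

3

Row 1 already contains {1, 2, 4, 5, 6, 7, 8, 9}.
Column D already contains {1, 2, 5, 7, 8, 9}.
Its 3×3 block (box 2) already contains {1, 2, 4, 6, 7, 8, 9}.
The only value from 1–9 not eliminated is 3, so D1 = 3.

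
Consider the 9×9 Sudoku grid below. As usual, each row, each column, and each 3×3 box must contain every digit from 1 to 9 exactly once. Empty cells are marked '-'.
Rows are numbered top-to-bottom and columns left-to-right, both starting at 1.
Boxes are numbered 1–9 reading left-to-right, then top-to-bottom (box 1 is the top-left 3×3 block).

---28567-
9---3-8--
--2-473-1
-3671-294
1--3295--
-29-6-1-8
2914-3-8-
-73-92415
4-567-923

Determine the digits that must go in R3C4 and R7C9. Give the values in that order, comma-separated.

For R3C4:
  Row 3 already contains {1, 2, 3, 4, 7}.
  Column 4 already contains {2, 3, 4, 6, 7}.
  Its 3×3 block (box 2) already contains {2, 3, 4, 5, 7, 8}.
  The only value from 1–9 not eliminated is 9, so R3C4 = 9.
For R7C9:
  Consider where 6 can go in box 9.
  R7C7 is out (column 7 already has a 6).
  So the only cell in box 9 that can hold 6 is R7C9.
  So R7C9 = 6.

9,6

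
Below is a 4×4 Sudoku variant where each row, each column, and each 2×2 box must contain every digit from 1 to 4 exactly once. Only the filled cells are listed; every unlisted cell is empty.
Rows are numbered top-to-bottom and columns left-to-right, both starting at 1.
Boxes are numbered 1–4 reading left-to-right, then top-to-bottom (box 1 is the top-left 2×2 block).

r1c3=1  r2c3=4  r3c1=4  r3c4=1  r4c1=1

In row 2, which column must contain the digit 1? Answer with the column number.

2

Consider where 1 can go in row 2.
r2c1 is out (column 1 already has a 1).
r2c4 is out (column 4 already has a 1).
So the only cell in row 2 that can hold 1 is r2c2.
That is column 2.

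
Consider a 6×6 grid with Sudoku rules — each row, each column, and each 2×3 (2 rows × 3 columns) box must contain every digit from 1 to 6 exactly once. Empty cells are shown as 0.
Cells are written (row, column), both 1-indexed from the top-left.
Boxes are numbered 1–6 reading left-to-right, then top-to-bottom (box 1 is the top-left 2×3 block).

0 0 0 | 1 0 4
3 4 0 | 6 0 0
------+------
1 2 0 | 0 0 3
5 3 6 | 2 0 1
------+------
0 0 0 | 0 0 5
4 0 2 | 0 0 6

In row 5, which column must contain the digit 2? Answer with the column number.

5

Consider where 2 can go in row 5.
(5,1) is out (box 5 already has a 2).
(5,2) is out (column 2 already has a 2).
(5,3) is out (column 3 already has a 2).
(5,4) is out (column 4 already has a 2).
So the only cell in row 5 that can hold 2 is (5,5).
That is column 5.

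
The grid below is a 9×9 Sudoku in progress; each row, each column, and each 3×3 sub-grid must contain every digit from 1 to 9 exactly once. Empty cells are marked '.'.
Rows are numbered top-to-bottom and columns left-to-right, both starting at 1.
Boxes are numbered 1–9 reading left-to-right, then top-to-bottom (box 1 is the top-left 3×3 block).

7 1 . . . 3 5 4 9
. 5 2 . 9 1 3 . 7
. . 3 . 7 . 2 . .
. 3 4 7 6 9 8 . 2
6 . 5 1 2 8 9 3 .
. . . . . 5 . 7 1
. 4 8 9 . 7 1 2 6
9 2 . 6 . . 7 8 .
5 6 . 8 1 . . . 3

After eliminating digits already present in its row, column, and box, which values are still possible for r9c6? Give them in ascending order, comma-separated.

Row 9 already contains {1, 3, 5, 6, 8}.
Column 6 already contains {1, 3, 5, 7, 8, 9}.
Its 3×3 block (box 8) already contains {1, 6, 7, 8, 9}.
Removing those from 1–9 leaves {2, 4} as the candidates for r9c6.

2,4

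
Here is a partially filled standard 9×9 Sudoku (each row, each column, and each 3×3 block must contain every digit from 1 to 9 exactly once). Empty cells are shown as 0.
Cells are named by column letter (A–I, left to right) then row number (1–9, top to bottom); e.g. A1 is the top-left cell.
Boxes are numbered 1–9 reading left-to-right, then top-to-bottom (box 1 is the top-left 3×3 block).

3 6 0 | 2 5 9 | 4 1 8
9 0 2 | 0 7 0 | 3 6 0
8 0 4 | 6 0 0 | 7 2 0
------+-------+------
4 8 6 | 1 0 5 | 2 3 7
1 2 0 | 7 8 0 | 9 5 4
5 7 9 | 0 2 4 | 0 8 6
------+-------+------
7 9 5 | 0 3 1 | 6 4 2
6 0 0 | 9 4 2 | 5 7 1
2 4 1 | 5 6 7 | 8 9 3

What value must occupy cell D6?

Row 6 already contains {2, 4, 5, 6, 7, 8, 9}.
Column D already contains {1, 2, 5, 6, 7, 9}.
Its 3×3 block (box 5) already contains {1, 2, 4, 5, 7, 8}.
The only value from 1–9 not eliminated is 3, so D6 = 3.

3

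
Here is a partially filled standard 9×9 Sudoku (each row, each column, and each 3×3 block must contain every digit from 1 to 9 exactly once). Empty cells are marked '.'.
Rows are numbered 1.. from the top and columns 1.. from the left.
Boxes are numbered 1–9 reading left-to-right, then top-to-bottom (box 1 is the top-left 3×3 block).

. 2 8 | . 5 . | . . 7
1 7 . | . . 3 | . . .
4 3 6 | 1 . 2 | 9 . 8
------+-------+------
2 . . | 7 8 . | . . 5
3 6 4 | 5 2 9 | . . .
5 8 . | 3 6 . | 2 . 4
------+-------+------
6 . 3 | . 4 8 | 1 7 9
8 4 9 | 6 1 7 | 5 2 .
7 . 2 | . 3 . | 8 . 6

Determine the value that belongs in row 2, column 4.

8

Cell row 2, column 4 itself could take any of {4, 8, 9} by direct elimination.
Consider where 8 can go in column 4.
row 1, column 4 is out (row 1 already has a 8).
row 7, column 4 is out (row 7 already has a 8).
row 9, column 4 is out (row 9 already has a 8).
So the only cell in column 4 that can hold 8 is row 2, column 4.
Therefore row 2, column 4 = 8.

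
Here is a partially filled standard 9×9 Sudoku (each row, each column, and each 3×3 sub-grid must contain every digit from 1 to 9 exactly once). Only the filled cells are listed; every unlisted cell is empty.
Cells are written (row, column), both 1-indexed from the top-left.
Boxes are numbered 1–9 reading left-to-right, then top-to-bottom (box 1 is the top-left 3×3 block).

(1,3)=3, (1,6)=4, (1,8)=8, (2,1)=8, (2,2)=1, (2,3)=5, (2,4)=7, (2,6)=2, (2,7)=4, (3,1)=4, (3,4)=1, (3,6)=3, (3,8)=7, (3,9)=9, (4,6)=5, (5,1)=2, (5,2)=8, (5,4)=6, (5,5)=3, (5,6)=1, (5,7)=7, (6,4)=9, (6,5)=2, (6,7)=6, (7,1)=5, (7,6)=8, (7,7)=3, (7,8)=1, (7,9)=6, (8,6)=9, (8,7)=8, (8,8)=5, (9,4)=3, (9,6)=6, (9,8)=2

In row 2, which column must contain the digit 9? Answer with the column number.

5

Consider where 9 can go in row 2.
(2,8) is out (box 3 already has a 9).
(2,9) is out (column 9 already has a 9).
So the only cell in row 2 that can hold 9 is (2,5).
That is column 5.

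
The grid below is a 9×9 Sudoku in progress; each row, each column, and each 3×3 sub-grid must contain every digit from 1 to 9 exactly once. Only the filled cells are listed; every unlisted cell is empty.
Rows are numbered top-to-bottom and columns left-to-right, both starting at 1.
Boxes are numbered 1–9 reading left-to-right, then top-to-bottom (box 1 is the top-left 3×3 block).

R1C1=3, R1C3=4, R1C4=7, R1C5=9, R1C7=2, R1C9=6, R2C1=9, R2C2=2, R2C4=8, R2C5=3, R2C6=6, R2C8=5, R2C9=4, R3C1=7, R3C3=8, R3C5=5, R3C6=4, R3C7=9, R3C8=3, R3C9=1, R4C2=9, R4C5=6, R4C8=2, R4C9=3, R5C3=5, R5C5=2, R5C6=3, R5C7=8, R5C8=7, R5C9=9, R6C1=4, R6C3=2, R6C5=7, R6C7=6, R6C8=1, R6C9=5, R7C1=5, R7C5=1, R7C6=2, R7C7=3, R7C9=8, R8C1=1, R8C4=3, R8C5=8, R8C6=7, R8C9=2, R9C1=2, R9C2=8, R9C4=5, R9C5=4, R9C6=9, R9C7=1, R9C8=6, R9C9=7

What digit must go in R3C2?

Row 3 already contains {1, 3, 4, 5, 7, 8, 9}.
Column 2 already contains {2, 8, 9}.
Its 3×3 block (box 1) already contains {2, 3, 4, 7, 8, 9}.
The only value from 1–9 not eliminated is 6, so R3C2 = 6.

6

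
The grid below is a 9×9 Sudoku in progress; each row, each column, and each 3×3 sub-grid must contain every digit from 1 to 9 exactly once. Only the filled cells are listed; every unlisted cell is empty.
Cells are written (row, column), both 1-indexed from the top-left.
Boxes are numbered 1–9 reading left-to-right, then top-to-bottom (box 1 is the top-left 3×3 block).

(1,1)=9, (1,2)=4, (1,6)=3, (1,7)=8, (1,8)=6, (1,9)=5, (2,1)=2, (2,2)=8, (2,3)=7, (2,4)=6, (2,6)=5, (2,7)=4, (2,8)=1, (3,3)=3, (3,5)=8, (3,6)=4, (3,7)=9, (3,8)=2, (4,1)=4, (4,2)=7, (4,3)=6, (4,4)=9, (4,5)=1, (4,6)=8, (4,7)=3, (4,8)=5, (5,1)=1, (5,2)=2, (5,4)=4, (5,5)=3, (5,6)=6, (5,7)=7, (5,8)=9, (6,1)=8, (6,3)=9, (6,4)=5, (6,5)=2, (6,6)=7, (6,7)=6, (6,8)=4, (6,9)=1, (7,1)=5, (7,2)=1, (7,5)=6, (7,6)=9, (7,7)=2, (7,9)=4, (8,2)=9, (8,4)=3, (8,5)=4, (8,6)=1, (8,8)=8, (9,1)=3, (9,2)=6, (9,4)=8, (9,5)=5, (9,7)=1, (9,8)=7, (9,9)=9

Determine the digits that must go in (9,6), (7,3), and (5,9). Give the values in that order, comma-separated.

2,8,8

For (9,6):
  Row 9 already contains {1, 3, 5, 6, 7, 8, 9}.
  Column 6 already contains {1, 3, 4, 5, 6, 7, 8, 9}.
  Its 3×3 block (box 8) already contains {1, 3, 4, 5, 6, 8, 9}.
  The only value from 1–9 not eliminated is 2, so (9,6) = 2.
For (7,3):
  Row 7 already contains {1, 2, 4, 5, 6, 9}.
  Column 3 already contains {3, 6, 7, 9}.
  Its 3×3 block (box 7) already contains {1, 3, 5, 6, 9}.
  The only value from 1–9 not eliminated is 8, so (7,3) = 8.
For (5,9):
  Row 5 already contains {1, 2, 3, 4, 6, 7, 9}.
  Column 9 already contains {1, 4, 5, 9}.
  Its 3×3 block (box 6) already contains {1, 3, 4, 5, 6, 7, 9}.
  The only value from 1–9 not eliminated is 8, so (5,9) = 8.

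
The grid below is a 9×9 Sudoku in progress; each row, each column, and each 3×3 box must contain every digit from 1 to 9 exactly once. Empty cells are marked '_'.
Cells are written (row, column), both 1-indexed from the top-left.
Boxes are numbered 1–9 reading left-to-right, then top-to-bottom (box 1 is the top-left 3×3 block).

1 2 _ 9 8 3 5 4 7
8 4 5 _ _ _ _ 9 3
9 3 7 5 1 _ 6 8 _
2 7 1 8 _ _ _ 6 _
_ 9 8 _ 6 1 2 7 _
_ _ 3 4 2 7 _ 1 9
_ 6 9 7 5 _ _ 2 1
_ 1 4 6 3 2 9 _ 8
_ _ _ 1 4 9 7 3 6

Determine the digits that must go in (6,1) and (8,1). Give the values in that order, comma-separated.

For (6,1):
  Consider where 6 can go in row 6.
  (6,2) is out (column 2 already has a 6).
  (6,7) is out (column 7 already has a 6).
  So the only cell in row 6 that can hold 6 is (6,1).
  So (6,1) = 6.
For (8,1):
  Consider where 7 can go in row 8.
  (8,8) is out (column 8 already has a 7).
  So the only cell in row 8 that can hold 7 is (8,1).
  So (8,1) = 7.

6,7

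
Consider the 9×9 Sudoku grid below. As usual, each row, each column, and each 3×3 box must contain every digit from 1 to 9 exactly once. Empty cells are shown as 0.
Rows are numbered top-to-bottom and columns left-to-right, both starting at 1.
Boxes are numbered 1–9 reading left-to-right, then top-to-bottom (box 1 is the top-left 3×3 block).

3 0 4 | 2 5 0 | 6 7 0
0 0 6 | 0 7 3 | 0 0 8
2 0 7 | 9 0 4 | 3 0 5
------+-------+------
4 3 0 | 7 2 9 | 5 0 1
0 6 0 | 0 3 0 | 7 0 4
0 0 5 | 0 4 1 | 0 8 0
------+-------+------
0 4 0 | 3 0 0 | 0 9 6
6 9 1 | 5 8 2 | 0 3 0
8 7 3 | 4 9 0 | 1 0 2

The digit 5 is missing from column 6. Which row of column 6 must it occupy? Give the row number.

Consider where 5 can go in column 6.
r1c6 is out (row 1 already has a 5).
r7c6 is out (box 8 already has a 5).
r9c6 is out (box 8 already has a 5).
So the only cell in column 6 that can hold 5 is r5c6.
That is row 5.

5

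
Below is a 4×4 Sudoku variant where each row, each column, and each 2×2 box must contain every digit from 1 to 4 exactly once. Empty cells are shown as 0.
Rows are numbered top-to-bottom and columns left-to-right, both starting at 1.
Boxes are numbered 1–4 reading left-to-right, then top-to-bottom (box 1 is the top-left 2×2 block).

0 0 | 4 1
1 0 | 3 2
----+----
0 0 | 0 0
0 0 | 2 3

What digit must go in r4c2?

1

Cell r4c2 itself could take any of {1, 4} by direct elimination.
Consider where 1 can go in row 4.
r4c1 is out (column 1 already has a 1).
So the only cell in row 4 that can hold 1 is r4c2.
Therefore r4c2 = 1.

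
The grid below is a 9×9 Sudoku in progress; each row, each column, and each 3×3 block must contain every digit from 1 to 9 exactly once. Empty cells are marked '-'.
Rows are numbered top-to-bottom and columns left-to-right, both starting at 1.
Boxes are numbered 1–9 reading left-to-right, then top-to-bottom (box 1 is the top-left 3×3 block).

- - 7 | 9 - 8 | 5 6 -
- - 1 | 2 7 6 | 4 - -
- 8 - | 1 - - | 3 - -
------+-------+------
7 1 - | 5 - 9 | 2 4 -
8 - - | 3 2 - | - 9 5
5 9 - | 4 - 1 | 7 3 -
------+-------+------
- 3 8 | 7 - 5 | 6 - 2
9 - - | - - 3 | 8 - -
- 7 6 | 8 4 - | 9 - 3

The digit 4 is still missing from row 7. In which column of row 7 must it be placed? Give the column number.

1

Consider where 4 can go in row 7.
R7C5 is out (column 5 already has a 4).
R7C8 is out (column 8 already has a 4).
So the only cell in row 7 that can hold 4 is R7C1.
That is column 1.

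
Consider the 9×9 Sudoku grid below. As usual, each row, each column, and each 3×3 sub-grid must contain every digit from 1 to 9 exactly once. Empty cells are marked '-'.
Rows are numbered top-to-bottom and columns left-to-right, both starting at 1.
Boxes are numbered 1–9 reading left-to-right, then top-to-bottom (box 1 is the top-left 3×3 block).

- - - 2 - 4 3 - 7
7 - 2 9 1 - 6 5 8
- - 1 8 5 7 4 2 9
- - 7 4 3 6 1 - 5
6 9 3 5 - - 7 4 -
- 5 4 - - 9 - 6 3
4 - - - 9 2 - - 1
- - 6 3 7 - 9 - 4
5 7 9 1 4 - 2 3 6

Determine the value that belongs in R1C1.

Cell R1C1 itself could take any of {8, 9} by direct elimination.
Consider where 9 can go in row 1.
R1C2 is out (column 2 already has a 9).
R1C3 is out (column 3 already has a 9).
R1C5 is out (column 5 already has a 9).
R1C8 is out (box 3 already has a 9).
So the only cell in row 1 that can hold 9 is R1C1.
Therefore R1C1 = 9.

9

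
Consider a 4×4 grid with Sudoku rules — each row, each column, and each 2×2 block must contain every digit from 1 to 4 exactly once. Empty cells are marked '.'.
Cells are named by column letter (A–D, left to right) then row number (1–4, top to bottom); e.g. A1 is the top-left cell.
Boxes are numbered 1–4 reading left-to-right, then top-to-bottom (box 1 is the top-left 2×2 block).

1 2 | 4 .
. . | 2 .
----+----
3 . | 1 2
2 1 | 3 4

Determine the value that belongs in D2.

1

Cell D2 itself could take any of {1, 3} by direct elimination.
Consider where 1 can go in box 2.
D1 is out (row 1 already has a 1).
So the only cell in box 2 that can hold 1 is D2.
Therefore D2 = 1.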